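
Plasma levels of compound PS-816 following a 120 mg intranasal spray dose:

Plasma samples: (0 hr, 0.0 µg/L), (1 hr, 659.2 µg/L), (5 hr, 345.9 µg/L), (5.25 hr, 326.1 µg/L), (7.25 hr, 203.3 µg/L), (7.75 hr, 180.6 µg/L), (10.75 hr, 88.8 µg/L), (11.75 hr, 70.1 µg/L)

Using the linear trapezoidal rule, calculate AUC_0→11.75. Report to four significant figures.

Trapezoidal AUC_0→11.75:
  [0→1]: (0.0+659.2)/2 × 1 = 329.6
  [1→5]: (659.2+345.9)/2 × 4 = 2010.2
  [5→5.25]: (345.9+326.1)/2 × 0.25 = 84.0
  [5.25→7.25]: (326.1+203.3)/2 × 2 = 529.4
  [7.25→7.75]: (203.3+180.6)/2 × 0.5 = 95.975
  [7.75→10.75]: (180.6+88.8)/2 × 3 = 404.1
  [10.75→11.75]: (88.8+70.1)/2 × 1 = 79.45
  Sum = 3532.725 µg/L·hr

AUC = 3533 µg/L·hr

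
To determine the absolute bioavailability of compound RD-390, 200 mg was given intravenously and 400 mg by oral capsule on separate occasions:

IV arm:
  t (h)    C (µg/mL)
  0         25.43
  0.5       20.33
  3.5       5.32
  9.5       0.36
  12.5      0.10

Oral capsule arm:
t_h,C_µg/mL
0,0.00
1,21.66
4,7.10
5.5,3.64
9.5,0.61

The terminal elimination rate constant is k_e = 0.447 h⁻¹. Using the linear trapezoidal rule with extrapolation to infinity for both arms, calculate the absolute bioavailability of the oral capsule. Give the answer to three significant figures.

Trapezoidal AUC_0→12.5 (IV):
  [0→0.5]: (25.43+20.33)/2 × 0.5 = 11.44
  [0.5→3.5]: (20.33+5.32)/2 × 3 = 38.475
  [3.5→9.5]: (5.32+0.36)/2 × 6 = 17.04
  [9.5→12.5]: (0.36+0.10)/2 × 3 = 0.69
  Sum = 67.645 µg/mL·h
IV tail: 0.10/0.447 = 0.224; AUC_iv,0→∞ = 67.645 + 0.224 = 67.869 µg/mL·h
Trapezoidal AUC_0→9.5 (oral capsule):
  [0→1]: (0.00+21.66)/2 × 1 = 10.83
  [1→4]: (21.66+7.10)/2 × 3 = 43.14
  [4→5.5]: (7.10+3.64)/2 × 1.5 = 8.055
  [5.5→9.5]: (3.64+0.61)/2 × 4 = 8.5
  Sum = 70.525 µg/mL·h
oral capsule tail: 0.61/0.447 = 1.365; AUC_ev,0→∞ = 70.525 + 1.365 = 71.89 µg/mL·h
F = (AUC_ev/D_ev)/(AUC_iv/D_iv) = (71.89/400)/(67.869/200) = 0.179725/0.339345 = 0.5296

F = 0.530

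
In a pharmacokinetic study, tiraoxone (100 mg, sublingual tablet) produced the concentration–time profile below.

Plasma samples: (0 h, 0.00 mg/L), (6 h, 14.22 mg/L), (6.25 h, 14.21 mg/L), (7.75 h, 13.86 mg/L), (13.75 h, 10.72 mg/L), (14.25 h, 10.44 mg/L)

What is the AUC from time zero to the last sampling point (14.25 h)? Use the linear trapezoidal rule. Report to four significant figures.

AUC = 146.3 mg/L·h

Trapezoidal AUC_0→14.25:
  [0→6]: (0.00+14.22)/2 × 6 = 42.66
  [6→6.25]: (14.22+14.21)/2 × 0.25 = 3.55375
  [6.25→7.75]: (14.21+13.86)/2 × 1.5 = 21.0525
  [7.75→13.75]: (13.86+10.72)/2 × 6 = 73.74
  [13.75→14.25]: (10.72+10.44)/2 × 0.5 = 5.29
  Sum = 146.29625 mg/L·h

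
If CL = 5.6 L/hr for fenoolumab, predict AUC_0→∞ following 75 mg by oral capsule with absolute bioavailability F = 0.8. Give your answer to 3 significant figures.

AUC_0→∞ = F × Dose / CL
        = 0.8 × 75 / 5.6 = 10.7143 mg/L·hr

AUC = 10.7 mg/L·hr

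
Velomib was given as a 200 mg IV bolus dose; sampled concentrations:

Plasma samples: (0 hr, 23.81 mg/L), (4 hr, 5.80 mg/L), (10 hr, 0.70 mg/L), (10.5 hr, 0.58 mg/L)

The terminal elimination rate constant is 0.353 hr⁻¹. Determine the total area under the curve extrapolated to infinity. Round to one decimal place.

AUC = 80.7 mg/L·hr

Trapezoidal AUC_0→10.5:
  [0→4]: (23.81+5.80)/2 × 4 = 59.22
  [4→10]: (5.80+0.70)/2 × 6 = 19.5
  [10→10.5]: (0.70+0.58)/2 × 0.5 = 0.32
  Sum = 79.04 mg/L·hr
Extrapolated tail: C_last / k_e = 0.58 / 0.353 = 1.643
AUC_0→∞ = 79.04 + 1.643 = 80.683 mg/L·hr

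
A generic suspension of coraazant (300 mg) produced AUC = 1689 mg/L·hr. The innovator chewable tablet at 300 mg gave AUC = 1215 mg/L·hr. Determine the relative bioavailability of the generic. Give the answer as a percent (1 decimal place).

F_rel = (AUC_test/D_test) / (AUC_ref/D_ref)
      = (1689/300) / (1215/300)
      = 5.63 / 4.05 = 1.3901 = 139.01%

F_rel = 139.0%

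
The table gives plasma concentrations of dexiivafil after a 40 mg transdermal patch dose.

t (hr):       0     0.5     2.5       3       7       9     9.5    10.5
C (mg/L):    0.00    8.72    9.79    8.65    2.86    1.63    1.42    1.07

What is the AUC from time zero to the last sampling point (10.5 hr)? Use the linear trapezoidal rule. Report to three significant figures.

AUC = 54.8 mg/L·hr

Trapezoidal AUC_0→10.5:
  [0→0.5]: (0.00+8.72)/2 × 0.5 = 2.18
  [0.5→2.5]: (8.72+9.79)/2 × 2 = 18.51
  [2.5→3]: (9.79+8.65)/2 × 0.5 = 4.61
  [3→7]: (8.65+2.86)/2 × 4 = 23.02
  [7→9]: (2.86+1.63)/2 × 2 = 4.49
  [9→9.5]: (1.63+1.42)/2 × 0.5 = 0.7625
  [9.5→10.5]: (1.42+1.07)/2 × 1 = 1.245
  Sum = 54.8175 mg/L·hr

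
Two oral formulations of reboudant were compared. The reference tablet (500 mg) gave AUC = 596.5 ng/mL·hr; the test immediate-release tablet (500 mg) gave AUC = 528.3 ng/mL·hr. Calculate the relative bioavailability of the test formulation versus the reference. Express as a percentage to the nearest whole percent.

F_rel = 89%

F_rel = (AUC_test/D_test) / (AUC_ref/D_ref)
      = (528.3/500) / (596.5/500)
      = 1.0566 / 1.193 = 0.8857 = 88.57%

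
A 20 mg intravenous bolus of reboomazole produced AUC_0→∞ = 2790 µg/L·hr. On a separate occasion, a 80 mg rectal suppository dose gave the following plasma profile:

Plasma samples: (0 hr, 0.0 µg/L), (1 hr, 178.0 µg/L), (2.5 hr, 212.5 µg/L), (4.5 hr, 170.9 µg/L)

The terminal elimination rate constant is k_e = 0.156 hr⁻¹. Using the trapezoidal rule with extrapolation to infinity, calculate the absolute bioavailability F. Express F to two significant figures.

Trapezoidal AUC_0→4.5 (rectal suppository):
  [0→1]: (0.0+178.0)/2 × 1 = 89.0
  [1→2.5]: (178.0+212.5)/2 × 1.5 = 292.875
  [2.5→4.5]: (212.5+170.9)/2 × 2 = 383.4
  Sum = 765.275 µg/L·hr
Tail: C_last/k_e = 170.9/0.156 = 1095.513
AUC_0→∞ (rectal suppository) = 765.275 + 1095.513 = 1860.788 µg/L·hr
F = (AUC_ev/D_ev)/(AUC_iv/D_iv) = (1860.788/80)/(2790/20) = 23.25985/139.5 = 0.1667

F = 0.17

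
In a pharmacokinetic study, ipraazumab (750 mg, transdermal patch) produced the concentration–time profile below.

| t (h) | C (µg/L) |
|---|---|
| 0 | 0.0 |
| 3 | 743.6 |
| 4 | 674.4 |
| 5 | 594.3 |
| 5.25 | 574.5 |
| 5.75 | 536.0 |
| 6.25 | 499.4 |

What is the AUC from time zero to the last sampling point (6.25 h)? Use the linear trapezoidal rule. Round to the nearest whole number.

Trapezoidal AUC_0→6.25:
  [0→3]: (0.0+743.6)/2 × 3 = 1115.4
  [3→4]: (743.6+674.4)/2 × 1 = 709.0
  [4→5]: (674.4+594.3)/2 × 1 = 634.35
  [5→5.25]: (594.3+574.5)/2 × 0.25 = 146.1
  [5.25→5.75]: (574.5+536.0)/2 × 0.5 = 277.625
  [5.75→6.25]: (536.0+499.4)/2 × 0.5 = 258.85
  Sum = 3141.325 µg/L·h

AUC = 3141 µg/L·h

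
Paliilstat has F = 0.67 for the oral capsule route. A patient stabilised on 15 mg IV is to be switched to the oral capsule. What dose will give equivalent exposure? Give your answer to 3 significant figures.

D_oral = 22.4 mg

For equal systemic exposure: F × D_ev = D_iv
D_ev = D_iv / F = 15 / 0.67 = 22.3881 mg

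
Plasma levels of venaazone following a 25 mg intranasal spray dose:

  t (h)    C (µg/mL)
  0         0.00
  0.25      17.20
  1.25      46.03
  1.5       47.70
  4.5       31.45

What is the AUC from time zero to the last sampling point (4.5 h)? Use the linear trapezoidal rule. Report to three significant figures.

Trapezoidal AUC_0→4.5:
  [0→0.25]: (0.00+17.20)/2 × 0.25 = 2.15
  [0.25→1.25]: (17.20+46.03)/2 × 1 = 31.615
  [1.25→1.5]: (46.03+47.70)/2 × 0.25 = 11.71625
  [1.5→4.5]: (47.70+31.45)/2 × 3 = 118.725
  Sum = 164.20625 µg/mL·h

AUC = 164 µg/mL·h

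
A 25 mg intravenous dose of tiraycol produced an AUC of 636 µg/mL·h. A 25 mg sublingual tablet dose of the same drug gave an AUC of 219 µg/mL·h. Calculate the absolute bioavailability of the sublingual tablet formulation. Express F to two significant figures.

F = (AUC_ev / D_ev) / (AUC_iv / D_iv)
  = (219/25) / (636/25)
  = 8.76 / 25.44 = 0.3443

F = 0.34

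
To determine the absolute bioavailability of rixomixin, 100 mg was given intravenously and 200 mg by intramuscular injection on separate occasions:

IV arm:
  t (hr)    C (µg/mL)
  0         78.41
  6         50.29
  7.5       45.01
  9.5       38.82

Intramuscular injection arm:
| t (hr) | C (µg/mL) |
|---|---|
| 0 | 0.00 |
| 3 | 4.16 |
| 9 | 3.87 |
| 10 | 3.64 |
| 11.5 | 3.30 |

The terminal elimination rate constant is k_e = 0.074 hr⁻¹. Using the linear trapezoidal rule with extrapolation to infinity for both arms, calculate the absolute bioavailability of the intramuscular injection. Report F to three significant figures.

Trapezoidal AUC_0→9.5 (IV):
  [0→6]: (78.41+50.29)/2 × 6 = 386.1
  [6→7.5]: (50.29+45.01)/2 × 1.5 = 71.475
  [7.5→9.5]: (45.01+38.82)/2 × 2 = 83.83
  Sum = 541.405 µg/mL·hr
IV tail: 38.82/0.074 = 524.595; AUC_iv,0→∞ = 541.405 + 524.595 = 1066.0 µg/mL·hr
Trapezoidal AUC_0→11.5 (intramuscular injection):
  [0→3]: (0.00+4.16)/2 × 3 = 6.24
  [3→9]: (4.16+3.87)/2 × 6 = 24.09
  [9→10]: (3.87+3.64)/2 × 1 = 3.755
  [10→11.5]: (3.64+3.30)/2 × 1.5 = 5.205
  Sum = 39.29 µg/mL·hr
intramuscular injection tail: 3.30/0.074 = 44.595; AUC_ev,0→∞ = 39.29 + 44.595 = 83.885 µg/mL·hr
F = (AUC_ev/D_ev)/(AUC_iv/D_iv) = (83.885/200)/(1066.0/100) = 0.419425/10.66 = 0.0393

F = 0.0393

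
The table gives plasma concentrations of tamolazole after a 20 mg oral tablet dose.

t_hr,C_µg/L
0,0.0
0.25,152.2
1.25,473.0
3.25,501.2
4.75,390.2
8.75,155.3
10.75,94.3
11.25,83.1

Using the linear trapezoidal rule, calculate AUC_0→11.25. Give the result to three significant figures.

Trapezoidal AUC_0→11.25:
  [0→0.25]: (0.0+152.2)/2 × 0.25 = 19.025
  [0.25→1.25]: (152.2+473.0)/2 × 1 = 312.6
  [1.25→3.25]: (473.0+501.2)/2 × 2 = 974.2
  [3.25→4.75]: (501.2+390.2)/2 × 1.5 = 668.55
  [4.75→8.75]: (390.2+155.3)/2 × 4 = 1091.0
  [8.75→10.75]: (155.3+94.3)/2 × 2 = 249.6
  [10.75→11.25]: (94.3+83.1)/2 × 0.5 = 44.35
  Sum = 3359.325 µg/L·hr

AUC = 3360 µg/L·hr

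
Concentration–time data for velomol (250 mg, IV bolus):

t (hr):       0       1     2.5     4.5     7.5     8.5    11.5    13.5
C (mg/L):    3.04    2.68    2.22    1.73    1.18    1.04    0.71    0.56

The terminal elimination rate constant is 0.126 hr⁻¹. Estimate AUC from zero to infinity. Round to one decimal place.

AUC = 24.3 mg/L·hr

Trapezoidal AUC_0→13.5:
  [0→1]: (3.04+2.68)/2 × 1 = 2.86
  [1→2.5]: (2.68+2.22)/2 × 1.5 = 3.675
  [2.5→4.5]: (2.22+1.73)/2 × 2 = 3.95
  [4.5→7.5]: (1.73+1.18)/2 × 3 = 4.365
  [7.5→8.5]: (1.18+1.04)/2 × 1 = 1.11
  [8.5→11.5]: (1.04+0.71)/2 × 3 = 2.625
  [11.5→13.5]: (0.71+0.56)/2 × 2 = 1.27
  Sum = 19.855 mg/L·hr
Extrapolated tail: C_last / k_e = 0.56 / 0.126 = 4.444
AUC_0→∞ = 19.855 + 4.444 = 24.299 mg/L·hr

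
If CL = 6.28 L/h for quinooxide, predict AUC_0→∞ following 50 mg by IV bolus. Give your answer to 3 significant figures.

AUC_0→∞ = Dose_iv / CL
        = 50 / 6.28 = 7.96178 mg/L·h

AUC = 7.96 mg/L·h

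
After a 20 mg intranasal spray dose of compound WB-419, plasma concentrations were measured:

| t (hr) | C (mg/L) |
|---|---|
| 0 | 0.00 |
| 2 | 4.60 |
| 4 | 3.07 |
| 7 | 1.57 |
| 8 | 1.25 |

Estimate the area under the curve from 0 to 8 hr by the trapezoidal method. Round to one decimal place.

Trapezoidal AUC_0→8:
  [0→2]: (0.00+4.60)/2 × 2 = 4.6
  [2→4]: (4.60+3.07)/2 × 2 = 7.67
  [4→7]: (3.07+1.57)/2 × 3 = 6.96
  [7→8]: (1.57+1.25)/2 × 1 = 1.41
  Sum = 20.64 mg/L·hr

AUC = 20.6 mg/L·hr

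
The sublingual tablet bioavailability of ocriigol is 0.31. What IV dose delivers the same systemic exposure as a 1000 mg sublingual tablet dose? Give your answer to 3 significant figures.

Systemic exposure from an extravascular dose = F × D_ev, so the equivalent IV dose is F × D_ev.
D_iv = F × D_ev = 0.31 × 1000 = 310 mg

D_iv = 310 mg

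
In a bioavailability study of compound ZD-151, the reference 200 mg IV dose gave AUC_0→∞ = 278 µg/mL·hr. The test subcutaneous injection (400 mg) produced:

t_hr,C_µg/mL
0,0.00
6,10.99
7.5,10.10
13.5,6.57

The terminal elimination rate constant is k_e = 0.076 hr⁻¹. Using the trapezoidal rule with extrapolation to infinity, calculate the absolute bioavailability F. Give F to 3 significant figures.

F = 0.333

Trapezoidal AUC_0→13.5 (subcutaneous injection):
  [0→6]: (0.00+10.99)/2 × 6 = 32.97
  [6→7.5]: (10.99+10.10)/2 × 1.5 = 15.8175
  [7.5→13.5]: (10.10+6.57)/2 × 6 = 50.01
  Sum = 98.7975 µg/mL·hr
Tail: C_last/k_e = 6.57/0.076 = 86.447
AUC_0→∞ (subcutaneous injection) = 98.7975 + 86.447 = 185.2445 µg/mL·hr
F = (AUC_ev/D_ev)/(AUC_iv/D_iv) = (185.2445/400)/(278/200) = 0.46311125/1.39 = 0.3332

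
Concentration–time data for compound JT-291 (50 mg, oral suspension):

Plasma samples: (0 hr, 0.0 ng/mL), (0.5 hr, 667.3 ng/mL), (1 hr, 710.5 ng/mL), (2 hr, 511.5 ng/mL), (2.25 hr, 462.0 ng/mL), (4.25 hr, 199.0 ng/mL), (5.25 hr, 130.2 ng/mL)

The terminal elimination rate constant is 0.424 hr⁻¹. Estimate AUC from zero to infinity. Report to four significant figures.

AUC = 2377 ng/mL·hr

Trapezoidal AUC_0→5.25:
  [0→0.5]: (0.0+667.3)/2 × 0.5 = 166.825
  [0.5→1]: (667.3+710.5)/2 × 0.5 = 344.45
  [1→2]: (710.5+511.5)/2 × 1 = 611.0
  [2→2.25]: (511.5+462.0)/2 × 0.25 = 121.6875
  [2.25→4.25]: (462.0+199.0)/2 × 2 = 661.0
  [4.25→5.25]: (199.0+130.2)/2 × 1 = 164.6
  Sum = 2069.5625 ng/mL·hr
Extrapolated tail: C_last / k_e = 130.2 / 0.424 = 307.075
AUC_0→∞ = 2069.5625 + 307.075 = 2376.6375 ng/mL·hr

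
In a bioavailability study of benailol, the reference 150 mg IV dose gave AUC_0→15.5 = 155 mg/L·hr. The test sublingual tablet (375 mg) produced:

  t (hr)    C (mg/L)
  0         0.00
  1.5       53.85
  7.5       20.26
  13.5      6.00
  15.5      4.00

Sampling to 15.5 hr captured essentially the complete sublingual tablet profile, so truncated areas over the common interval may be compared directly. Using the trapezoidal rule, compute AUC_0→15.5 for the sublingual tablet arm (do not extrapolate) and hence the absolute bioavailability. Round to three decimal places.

F = 0.907

Trapezoidal AUC_0→15.5 (sublingual tablet):
  [0→1.5]: (0.00+53.85)/2 × 1.5 = 40.3875
  [1.5→7.5]: (53.85+20.26)/2 × 6 = 222.33
  [7.5→13.5]: (20.26+6.00)/2 × 6 = 78.78
  [13.5→15.5]: (6.00+4.00)/2 × 2 = 10.0
  Sum = 351.4975 mg/L·hr
F = (AUC_ev/D_ev)/(AUC_iv/D_iv) = (351.4975/375)/(155/150) = 0.937327/1.03333 = 0.9071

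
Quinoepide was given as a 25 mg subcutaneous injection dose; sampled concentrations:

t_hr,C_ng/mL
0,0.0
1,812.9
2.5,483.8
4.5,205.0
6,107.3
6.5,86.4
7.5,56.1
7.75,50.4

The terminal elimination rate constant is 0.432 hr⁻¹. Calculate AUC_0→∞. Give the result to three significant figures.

Trapezoidal AUC_0→7.75:
  [0→1]: (0.0+812.9)/2 × 1 = 406.45
  [1→2.5]: (812.9+483.8)/2 × 1.5 = 972.525
  [2.5→4.5]: (483.8+205.0)/2 × 2 = 688.8
  [4.5→6]: (205.0+107.3)/2 × 1.5 = 234.225
  [6→6.5]: (107.3+86.4)/2 × 0.5 = 48.425
  [6.5→7.5]: (86.4+56.1)/2 × 1 = 71.25
  [7.5→7.75]: (56.1+50.4)/2 × 0.25 = 13.3125
  Sum = 2434.9875 ng/mL·hr
Extrapolated tail: C_last / k_e = 50.4 / 0.432 = 116.667
AUC_0→∞ = 2434.9875 + 116.667 = 2551.6545 ng/mL·hr

AUC = 2550 ng/mL·hr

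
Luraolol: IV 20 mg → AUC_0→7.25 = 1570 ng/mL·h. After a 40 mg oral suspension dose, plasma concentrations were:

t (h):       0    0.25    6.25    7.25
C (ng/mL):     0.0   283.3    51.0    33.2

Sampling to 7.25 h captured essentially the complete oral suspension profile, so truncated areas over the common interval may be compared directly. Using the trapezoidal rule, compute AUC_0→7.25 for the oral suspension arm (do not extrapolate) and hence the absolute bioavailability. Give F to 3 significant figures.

Trapezoidal AUC_0→7.25 (oral suspension):
  [0→0.25]: (0.0+283.3)/2 × 0.25 = 35.4125
  [0.25→6.25]: (283.3+51.0)/2 × 6 = 1002.9
  [6.25→7.25]: (51.0+33.2)/2 × 1 = 42.1
  Sum = 1080.4125 ng/mL·h
F = (AUC_ev/D_ev)/(AUC_iv/D_iv) = (1080.4125/40)/(1570/20) = 27.0103/78.5 = 0.3441

F = 0.344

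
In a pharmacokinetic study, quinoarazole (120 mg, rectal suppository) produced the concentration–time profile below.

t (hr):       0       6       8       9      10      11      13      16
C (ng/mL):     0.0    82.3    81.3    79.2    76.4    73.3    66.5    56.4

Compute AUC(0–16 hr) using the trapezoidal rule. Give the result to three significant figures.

Trapezoidal AUC_0→16:
  [0→6]: (0.0+82.3)/2 × 6 = 246.9
  [6→8]: (82.3+81.3)/2 × 2 = 163.6
  [8→9]: (81.3+79.2)/2 × 1 = 80.25
  [9→10]: (79.2+76.4)/2 × 1 = 77.8
  [10→11]: (76.4+73.3)/2 × 1 = 74.85
  [11→13]: (73.3+66.5)/2 × 2 = 139.8
  [13→16]: (66.5+56.4)/2 × 3 = 184.35
  Sum = 967.55 ng/mL·hr

AUC = 968 ng/mL·hr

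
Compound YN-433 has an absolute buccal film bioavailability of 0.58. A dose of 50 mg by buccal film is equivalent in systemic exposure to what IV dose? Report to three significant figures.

Systemic exposure from an extravascular dose = F × D_ev, so the equivalent IV dose is F × D_ev.
D_iv = F × D_ev = 0.58 × 50 = 29 mg

D_iv = 29.0 mg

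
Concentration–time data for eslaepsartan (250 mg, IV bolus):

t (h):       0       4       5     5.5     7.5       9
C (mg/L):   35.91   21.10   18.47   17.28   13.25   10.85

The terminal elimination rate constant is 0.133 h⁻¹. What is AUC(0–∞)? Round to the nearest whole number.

AUC = 273 mg/L·h

Trapezoidal AUC_0→9:
  [0→4]: (35.91+21.10)/2 × 4 = 114.02
  [4→5]: (21.10+18.47)/2 × 1 = 19.785
  [5→5.5]: (18.47+17.28)/2 × 0.5 = 8.9375
  [5.5→7.5]: (17.28+13.25)/2 × 2 = 30.53
  [7.5→9]: (13.25+10.85)/2 × 1.5 = 18.075
  Sum = 191.3475 mg/L·h
Extrapolated tail: C_last / k_e = 10.85 / 0.133 = 81.579
AUC_0→∞ = 191.3475 + 81.579 = 272.9265 mg/L·h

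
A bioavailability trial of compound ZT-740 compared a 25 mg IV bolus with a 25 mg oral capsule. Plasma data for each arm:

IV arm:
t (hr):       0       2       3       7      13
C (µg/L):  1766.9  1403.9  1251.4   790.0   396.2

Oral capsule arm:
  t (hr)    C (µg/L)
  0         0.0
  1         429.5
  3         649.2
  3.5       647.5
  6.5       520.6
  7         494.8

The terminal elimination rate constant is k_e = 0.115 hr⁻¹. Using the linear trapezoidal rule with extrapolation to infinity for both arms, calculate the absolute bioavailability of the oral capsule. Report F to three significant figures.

F = 0.509

Trapezoidal AUC_0→13 (IV):
  [0→2]: (1766.9+1403.9)/2 × 2 = 3170.8
  [2→3]: (1403.9+1251.4)/2 × 1 = 1327.65
  [3→7]: (1251.4+790.0)/2 × 4 = 4082.8
  [7→13]: (790.0+396.2)/2 × 6 = 3558.6
  Sum = 12139.85 µg/L·hr
IV tail: 396.2/0.115 = 3445.217; AUC_iv,0→∞ = 12139.85 + 3445.217 = 15585.067 µg/L·hr
Trapezoidal AUC_0→7 (oral capsule):
  [0→1]: (0.0+429.5)/2 × 1 = 214.75
  [1→3]: (429.5+649.2)/2 × 2 = 1078.7
  [3→3.5]: (649.2+647.5)/2 × 0.5 = 324.175
  [3.5→6.5]: (647.5+520.6)/2 × 3 = 1752.15
  [6.5→7]: (520.6+494.8)/2 × 0.5 = 253.85
  Sum = 3623.625 µg/L·hr
oral capsule tail: 494.8/0.115 = 4302.609; AUC_ev,0→∞ = 3623.625 + 4302.609 = 7926.234 µg/L·hr
F = (AUC_ev/D_ev)/(AUC_iv/D_iv) = (7926.234/25)/(15585.067/25) = 317.04936/623.40268 = 0.5086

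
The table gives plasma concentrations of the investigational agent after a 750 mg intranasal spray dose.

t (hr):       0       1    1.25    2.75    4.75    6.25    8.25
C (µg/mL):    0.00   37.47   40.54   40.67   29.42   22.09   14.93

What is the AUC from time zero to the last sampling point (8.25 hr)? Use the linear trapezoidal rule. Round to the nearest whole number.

AUC = 235 µg/mL·hr

Trapezoidal AUC_0→8.25:
  [0→1]: (0.00+37.47)/2 × 1 = 18.735
  [1→1.25]: (37.47+40.54)/2 × 0.25 = 9.75125
  [1.25→2.75]: (40.54+40.67)/2 × 1.5 = 60.9075
  [2.75→4.75]: (40.67+29.42)/2 × 2 = 70.09
  [4.75→6.25]: (29.42+22.09)/2 × 1.5 = 38.6325
  [6.25→8.25]: (22.09+14.93)/2 × 2 = 37.02
  Sum = 235.13625 µg/mL·hr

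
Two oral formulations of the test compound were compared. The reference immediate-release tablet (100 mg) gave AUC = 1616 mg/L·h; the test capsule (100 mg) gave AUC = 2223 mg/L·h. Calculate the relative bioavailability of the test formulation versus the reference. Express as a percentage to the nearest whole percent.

F_rel = 138%

F_rel = (AUC_test/D_test) / (AUC_ref/D_ref)
      = (2223/100) / (1616/100)
      = 22.23 / 16.16 = 1.3756 = 137.56%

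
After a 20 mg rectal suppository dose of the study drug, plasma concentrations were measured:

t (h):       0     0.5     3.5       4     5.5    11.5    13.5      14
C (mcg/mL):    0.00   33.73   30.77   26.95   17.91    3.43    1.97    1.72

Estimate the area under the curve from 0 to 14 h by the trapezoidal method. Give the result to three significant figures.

AUC = 224 mcg/mL·h

Trapezoidal AUC_0→14:
  [0→0.5]: (0.00+33.73)/2 × 0.5 = 8.4325
  [0.5→3.5]: (33.73+30.77)/2 × 3 = 96.75
  [3.5→4]: (30.77+26.95)/2 × 0.5 = 14.43
  [4→5.5]: (26.95+17.91)/2 × 1.5 = 33.645
  [5.5→11.5]: (17.91+3.43)/2 × 6 = 64.02
  [11.5→13.5]: (3.43+1.97)/2 × 2 = 5.4
  [13.5→14]: (1.97+1.72)/2 × 0.5 = 0.9225
  Sum = 223.6 mcg/mL·h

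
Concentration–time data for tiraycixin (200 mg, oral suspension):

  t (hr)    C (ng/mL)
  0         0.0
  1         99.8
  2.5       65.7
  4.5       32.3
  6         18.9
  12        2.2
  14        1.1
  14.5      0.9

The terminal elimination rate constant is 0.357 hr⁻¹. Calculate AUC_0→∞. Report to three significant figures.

AUC = 380 ng/mL·hr

Trapezoidal AUC_0→14.5:
  [0→1]: (0.0+99.8)/2 × 1 = 49.9
  [1→2.5]: (99.8+65.7)/2 × 1.5 = 124.125
  [2.5→4.5]: (65.7+32.3)/2 × 2 = 98.0
  [4.5→6]: (32.3+18.9)/2 × 1.5 = 38.4
  [6→12]: (18.9+2.2)/2 × 6 = 63.3
  [12→14]: (2.2+1.1)/2 × 2 = 3.3
  [14→14.5]: (1.1+0.9)/2 × 0.5 = 0.5
  Sum = 377.525 ng/mL·hr
Extrapolated tail: C_last / k_e = 0.9 / 0.357 = 2.521
AUC_0→∞ = 377.525 + 2.521 = 380.046 ng/mL·hr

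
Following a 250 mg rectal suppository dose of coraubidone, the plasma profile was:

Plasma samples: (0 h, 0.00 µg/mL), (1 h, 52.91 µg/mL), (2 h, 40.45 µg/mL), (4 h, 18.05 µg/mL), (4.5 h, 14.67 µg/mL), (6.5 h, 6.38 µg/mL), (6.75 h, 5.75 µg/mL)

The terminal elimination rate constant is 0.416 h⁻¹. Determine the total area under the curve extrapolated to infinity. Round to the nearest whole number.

AUC = 176 µg/mL·h

Trapezoidal AUC_0→6.75:
  [0→1]: (0.00+52.91)/2 × 1 = 26.455
  [1→2]: (52.91+40.45)/2 × 1 = 46.68
  [2→4]: (40.45+18.05)/2 × 2 = 58.5
  [4→4.5]: (18.05+14.67)/2 × 0.5 = 8.18
  [4.5→6.5]: (14.67+6.38)/2 × 2 = 21.05
  [6.5→6.75]: (6.38+5.75)/2 × 0.25 = 1.51625
  Sum = 162.38125 µg/mL·h
Extrapolated tail: C_last / k_e = 5.75 / 0.416 = 13.822
AUC_0→∞ = 162.38125 + 13.822 = 176.20325 µg/mL·h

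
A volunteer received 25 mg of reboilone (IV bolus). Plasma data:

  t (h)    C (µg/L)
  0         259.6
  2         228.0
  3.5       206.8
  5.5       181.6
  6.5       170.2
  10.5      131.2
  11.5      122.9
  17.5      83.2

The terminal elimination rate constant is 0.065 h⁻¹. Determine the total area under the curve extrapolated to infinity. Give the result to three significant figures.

Trapezoidal AUC_0→17.5:
  [0→2]: (259.6+228.0)/2 × 2 = 487.6
  [2→3.5]: (228.0+206.8)/2 × 1.5 = 326.1
  [3.5→5.5]: (206.8+181.6)/2 × 2 = 388.4
  [5.5→6.5]: (181.6+170.2)/2 × 1 = 175.9
  [6.5→10.5]: (170.2+131.2)/2 × 4 = 602.8
  [10.5→11.5]: (131.2+122.9)/2 × 1 = 127.05
  [11.5→17.5]: (122.9+83.2)/2 × 6 = 618.3
  Sum = 2726.15 µg/L·h
Extrapolated tail: C_last / k_e = 83.2 / 0.065 = 1280.000
AUC_0→∞ = 2726.15 + 1280.000 = 4006.15 µg/L·h

AUC = 4010 µg/L·h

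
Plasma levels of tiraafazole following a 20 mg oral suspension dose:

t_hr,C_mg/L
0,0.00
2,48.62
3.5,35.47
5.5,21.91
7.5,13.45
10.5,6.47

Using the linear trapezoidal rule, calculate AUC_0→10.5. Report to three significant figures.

Trapezoidal AUC_0→10.5:
  [0→2]: (0.00+48.62)/2 × 2 = 48.62
  [2→3.5]: (48.62+35.47)/2 × 1.5 = 63.0675
  [3.5→5.5]: (35.47+21.91)/2 × 2 = 57.38
  [5.5→7.5]: (21.91+13.45)/2 × 2 = 35.36
  [7.5→10.5]: (13.45+6.47)/2 × 3 = 29.88
  Sum = 234.3075 mg/L·hr

AUC = 234 mg/L·hr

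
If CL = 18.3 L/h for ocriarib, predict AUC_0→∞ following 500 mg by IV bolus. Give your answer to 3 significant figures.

AUC = 27.3 mg/L·h

AUC_0→∞ = Dose_iv / CL
        = 500 / 18.3 = 27.3224 mg/L·h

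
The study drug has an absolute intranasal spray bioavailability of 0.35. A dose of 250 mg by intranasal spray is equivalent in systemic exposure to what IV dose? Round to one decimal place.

Systemic exposure from an extravascular dose = F × D_ev, so the equivalent IV dose is F × D_ev.
D_iv = F × D_ev = 0.35 × 250 = 87.5 mg

D_iv = 87.5 mg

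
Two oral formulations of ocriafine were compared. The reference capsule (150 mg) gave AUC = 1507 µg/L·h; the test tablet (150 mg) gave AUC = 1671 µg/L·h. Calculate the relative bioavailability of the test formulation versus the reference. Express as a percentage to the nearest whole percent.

F_rel = (AUC_test/D_test) / (AUC_ref/D_ref)
      = (1671/150) / (1507/150)
      = 11.14 / 10.0467 = 1.1088 = 110.88%

F_rel = 111%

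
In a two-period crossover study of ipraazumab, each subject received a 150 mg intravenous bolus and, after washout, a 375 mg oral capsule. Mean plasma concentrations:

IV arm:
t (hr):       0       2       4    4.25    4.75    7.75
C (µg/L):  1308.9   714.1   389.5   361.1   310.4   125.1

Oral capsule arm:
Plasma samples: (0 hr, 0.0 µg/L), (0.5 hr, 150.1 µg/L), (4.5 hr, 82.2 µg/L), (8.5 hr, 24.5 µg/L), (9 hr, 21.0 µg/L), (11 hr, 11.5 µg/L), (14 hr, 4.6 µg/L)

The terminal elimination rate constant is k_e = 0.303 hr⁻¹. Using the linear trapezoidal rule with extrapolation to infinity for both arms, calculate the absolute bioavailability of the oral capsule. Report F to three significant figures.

Trapezoidal AUC_0→7.75 (IV):
  [0→2]: (1308.9+714.1)/2 × 2 = 2023.0
  [2→4]: (714.1+389.5)/2 × 2 = 1103.6
  [4→4.25]: (389.5+361.1)/2 × 0.25 = 93.825
  [4.25→4.75]: (361.1+310.4)/2 × 0.5 = 167.875
  [4.75→7.75]: (310.4+125.1)/2 × 3 = 653.25
  Sum = 4041.55 µg/L·hr
IV tail: 125.1/0.303 = 412.871; AUC_iv,0→∞ = 4041.55 + 412.871 = 4454.421 µg/L·hr
Trapezoidal AUC_0→14 (oral capsule):
  [0→0.5]: (0.0+150.1)/2 × 0.5 = 37.525
  [0.5→4.5]: (150.1+82.2)/2 × 4 = 464.6
  [4.5→8.5]: (82.2+24.5)/2 × 4 = 213.4
  [8.5→9]: (24.5+21.0)/2 × 0.5 = 11.375
  [9→11]: (21.0+11.5)/2 × 2 = 32.5
  [11→14]: (11.5+4.6)/2 × 3 = 24.15
  Sum = 783.55 µg/L·hr
oral capsule tail: 4.6/0.303 = 15.182; AUC_ev,0→∞ = 783.55 + 15.182 = 798.732 µg/L·hr
F = (AUC_ev/D_ev)/(AUC_iv/D_iv) = (798.732/375)/(4454.421/150) = 2.129952/29.69614 = 0.0717

F = 0.0717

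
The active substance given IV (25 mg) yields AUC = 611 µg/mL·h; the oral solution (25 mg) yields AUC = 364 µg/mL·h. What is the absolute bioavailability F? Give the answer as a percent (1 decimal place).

F = 59.6%

F = (AUC_ev / D_ev) / (AUC_iv / D_iv)
  = (364/25) / (611/25)
  = 14.56 / 24.44 = 0.5957
  = 59.57%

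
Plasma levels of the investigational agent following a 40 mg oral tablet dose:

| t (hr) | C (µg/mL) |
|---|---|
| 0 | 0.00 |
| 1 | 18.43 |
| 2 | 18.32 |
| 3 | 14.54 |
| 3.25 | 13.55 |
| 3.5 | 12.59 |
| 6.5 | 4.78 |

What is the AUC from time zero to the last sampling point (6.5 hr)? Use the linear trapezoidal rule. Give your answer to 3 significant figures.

AUC = 76.9 µg/mL·hr

Trapezoidal AUC_0→6.5:
  [0→1]: (0.00+18.43)/2 × 1 = 9.215
  [1→2]: (18.43+18.32)/2 × 1 = 18.375
  [2→3]: (18.32+14.54)/2 × 1 = 16.43
  [3→3.25]: (14.54+13.55)/2 × 0.25 = 3.51125
  [3.25→3.5]: (13.55+12.59)/2 × 0.25 = 3.2675
  [3.5→6.5]: (12.59+4.78)/2 × 3 = 26.055
  Sum = 76.85375 µg/mL·hr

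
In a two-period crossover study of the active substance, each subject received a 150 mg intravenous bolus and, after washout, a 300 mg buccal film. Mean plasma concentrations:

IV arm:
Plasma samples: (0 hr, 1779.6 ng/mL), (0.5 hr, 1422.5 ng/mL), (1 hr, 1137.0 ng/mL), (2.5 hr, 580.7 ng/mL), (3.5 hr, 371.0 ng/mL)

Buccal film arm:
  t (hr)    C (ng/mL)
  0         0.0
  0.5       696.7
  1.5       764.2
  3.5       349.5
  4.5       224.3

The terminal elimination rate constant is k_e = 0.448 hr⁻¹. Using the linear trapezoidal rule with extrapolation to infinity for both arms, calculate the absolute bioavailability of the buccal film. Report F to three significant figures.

F = 0.348

Trapezoidal AUC_0→3.5 (IV):
  [0→0.5]: (1779.6+1422.5)/2 × 0.5 = 800.525
  [0.5→1]: (1422.5+1137.0)/2 × 0.5 = 639.875
  [1→2.5]: (1137.0+580.7)/2 × 1.5 = 1288.275
  [2.5→3.5]: (580.7+371.0)/2 × 1 = 475.85
  Sum = 3204.525 ng/mL·hr
IV tail: 371.0/0.448 = 828.125; AUC_iv,0→∞ = 3204.525 + 828.125 = 4032.65 ng/mL·hr
Trapezoidal AUC_0→4.5 (buccal film):
  [0→0.5]: (0.0+696.7)/2 × 0.5 = 174.175
  [0.5→1.5]: (696.7+764.2)/2 × 1 = 730.45
  [1.5→3.5]: (764.2+349.5)/2 × 2 = 1113.7
  [3.5→4.5]: (349.5+224.3)/2 × 1 = 286.9
  Sum = 2305.225 ng/mL·hr
buccal film tail: 224.3/0.448 = 500.670; AUC_ev,0→∞ = 2305.225 + 500.670 = 2805.895 ng/mL·hr
F = (AUC_ev/D_ev)/(AUC_iv/D_iv) = (2805.895/300)/(4032.65/150) = 9.35298/26.8843 = 0.3479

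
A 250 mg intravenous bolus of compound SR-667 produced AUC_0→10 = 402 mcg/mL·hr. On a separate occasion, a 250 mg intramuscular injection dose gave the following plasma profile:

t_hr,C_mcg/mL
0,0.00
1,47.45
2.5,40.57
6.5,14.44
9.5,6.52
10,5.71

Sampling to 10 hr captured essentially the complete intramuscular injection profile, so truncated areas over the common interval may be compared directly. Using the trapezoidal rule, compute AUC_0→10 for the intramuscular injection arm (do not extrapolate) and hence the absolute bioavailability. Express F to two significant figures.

Trapezoidal AUC_0→10 (intramuscular injection):
  [0→1]: (0.00+47.45)/2 × 1 = 23.725
  [1→2.5]: (47.45+40.57)/2 × 1.5 = 66.015
  [2.5→6.5]: (40.57+14.44)/2 × 4 = 110.02
  [6.5→9.5]: (14.44+6.52)/2 × 3 = 31.44
  [9.5→10]: (6.52+5.71)/2 × 0.5 = 3.0575
  Sum = 234.2575 mcg/mL·hr
F = (AUC_ev/D_ev)/(AUC_iv/D_iv) = (234.2575/250)/(402/250) = 0.93703/1.608 = 0.5827

F = 0.58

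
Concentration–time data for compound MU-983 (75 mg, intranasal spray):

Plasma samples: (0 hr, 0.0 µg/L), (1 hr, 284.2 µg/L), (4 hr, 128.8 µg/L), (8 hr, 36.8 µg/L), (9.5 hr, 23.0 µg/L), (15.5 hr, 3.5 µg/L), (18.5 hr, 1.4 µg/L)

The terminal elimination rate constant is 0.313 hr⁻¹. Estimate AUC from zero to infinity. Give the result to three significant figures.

Trapezoidal AUC_0→18.5:
  [0→1]: (0.0+284.2)/2 × 1 = 142.1
  [1→4]: (284.2+128.8)/2 × 3 = 619.5
  [4→8]: (128.8+36.8)/2 × 4 = 331.2
  [8→9.5]: (36.8+23.0)/2 × 1.5 = 44.85
  [9.5→15.5]: (23.0+3.5)/2 × 6 = 79.5
  [15.5→18.5]: (3.5+1.4)/2 × 3 = 7.35
  Sum = 1224.5 µg/L·hr
Extrapolated tail: C_last / k_e = 1.4 / 0.313 = 4.473
AUC_0→∞ = 1224.5 + 4.473 = 1228.973 µg/L·hr

AUC = 1230 µg/L·hr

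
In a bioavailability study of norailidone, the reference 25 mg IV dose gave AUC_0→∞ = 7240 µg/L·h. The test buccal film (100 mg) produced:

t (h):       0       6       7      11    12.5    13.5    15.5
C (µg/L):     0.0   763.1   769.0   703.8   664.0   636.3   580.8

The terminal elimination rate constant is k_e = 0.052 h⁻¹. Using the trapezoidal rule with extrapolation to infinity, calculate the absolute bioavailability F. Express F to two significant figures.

F = 0.69

Trapezoidal AUC_0→15.5 (buccal film):
  [0→6]: (0.0+763.1)/2 × 6 = 2289.3
  [6→7]: (763.1+769.0)/2 × 1 = 766.05
  [7→11]: (769.0+703.8)/2 × 4 = 2945.6
  [11→12.5]: (703.8+664.0)/2 × 1.5 = 1025.85
  [12.5→13.5]: (664.0+636.3)/2 × 1 = 650.15
  [13.5→15.5]: (636.3+580.8)/2 × 2 = 1217.1
  Sum = 8894.05 µg/L·h
Tail: C_last/k_e = 580.8/0.052 = 11169.231
AUC_0→∞ (buccal film) = 8894.05 + 11169.231 = 20063.281 µg/L·h
F = (AUC_ev/D_ev)/(AUC_iv/D_iv) = (20063.281/100)/(7240/25) = 200.63281/289.6 = 0.6928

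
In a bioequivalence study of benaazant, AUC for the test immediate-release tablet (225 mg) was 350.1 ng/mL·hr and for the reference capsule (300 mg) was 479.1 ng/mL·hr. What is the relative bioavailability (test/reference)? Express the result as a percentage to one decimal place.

F_rel = 97.4%

F_rel = (AUC_test/D_test) / (AUC_ref/D_ref)
      = (350.1/225) / (479.1/300)
      = 1.556 / 1.597 = 0.9743 = 97.43%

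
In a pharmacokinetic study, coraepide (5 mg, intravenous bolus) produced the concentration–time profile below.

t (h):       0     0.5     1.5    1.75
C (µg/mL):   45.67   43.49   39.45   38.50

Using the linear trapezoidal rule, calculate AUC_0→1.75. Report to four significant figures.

AUC = 73.50 µg/mL·h

Trapezoidal AUC_0→1.75:
  [0→0.5]: (45.67+43.49)/2 × 0.5 = 22.29
  [0.5→1.5]: (43.49+39.45)/2 × 1 = 41.47
  [1.5→1.75]: (39.45+38.50)/2 × 0.25 = 9.74375
  Sum = 73.50375 µg/mL·h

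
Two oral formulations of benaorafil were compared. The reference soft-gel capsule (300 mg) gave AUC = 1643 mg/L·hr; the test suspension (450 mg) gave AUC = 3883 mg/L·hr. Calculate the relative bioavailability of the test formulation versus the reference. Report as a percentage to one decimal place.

F_rel = 157.6%

F_rel = (AUC_test/D_test) / (AUC_ref/D_ref)
      = (3883/450) / (1643/300)
      = 8.62889 / 5.47667 = 1.5756 = 157.56%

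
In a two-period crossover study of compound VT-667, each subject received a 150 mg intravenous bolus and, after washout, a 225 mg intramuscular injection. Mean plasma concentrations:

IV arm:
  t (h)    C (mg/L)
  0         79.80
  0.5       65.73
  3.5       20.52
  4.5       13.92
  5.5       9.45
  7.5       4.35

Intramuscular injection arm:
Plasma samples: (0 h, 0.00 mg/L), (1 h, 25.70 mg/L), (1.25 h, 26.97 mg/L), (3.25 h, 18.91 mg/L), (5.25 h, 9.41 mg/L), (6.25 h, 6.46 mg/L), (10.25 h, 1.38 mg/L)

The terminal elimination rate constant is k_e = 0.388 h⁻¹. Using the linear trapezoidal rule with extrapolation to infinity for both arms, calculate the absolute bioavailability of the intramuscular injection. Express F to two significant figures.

F = 0.37

Trapezoidal AUC_0→7.5 (IV):
  [0→0.5]: (79.80+65.73)/2 × 0.5 = 36.3825
  [0.5→3.5]: (65.73+20.52)/2 × 3 = 129.375
  [3.5→4.5]: (20.52+13.92)/2 × 1 = 17.22
  [4.5→5.5]: (13.92+9.45)/2 × 1 = 11.685
  [5.5→7.5]: (9.45+4.35)/2 × 2 = 13.8
  Sum = 208.4625 mg/L·h
IV tail: 4.35/0.388 = 11.211; AUC_iv,0→∞ = 208.4625 + 11.211 = 219.6735 mg/L·h
Trapezoidal AUC_0→10.25 (intramuscular injection):
  [0→1]: (0.00+25.70)/2 × 1 = 12.85
  [1→1.25]: (25.70+26.97)/2 × 0.25 = 6.58375
  [1.25→3.25]: (26.97+18.91)/2 × 2 = 45.88
  [3.25→5.25]: (18.91+9.41)/2 × 2 = 28.32
  [5.25→6.25]: (9.41+6.46)/2 × 1 = 7.935
  [6.25→10.25]: (6.46+1.38)/2 × 4 = 15.68
  Sum = 117.24875 mg/L·h
intramuscular injection tail: 1.38/0.388 = 3.557; AUC_ev,0→∞ = 117.24875 + 3.557 = 120.80575 mg/L·h
F = (AUC_ev/D_ev)/(AUC_iv/D_iv) = (120.80575/225)/(219.6735/150) = 0.536914/1.46449 = 0.3666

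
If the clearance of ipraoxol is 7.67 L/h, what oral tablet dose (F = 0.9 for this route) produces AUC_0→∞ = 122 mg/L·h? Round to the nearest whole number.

Dose = 1040 mg

Dose = CL × AUC_0→∞ / F
     = 7.67 × 122 / 0.9 = 1039.71 mg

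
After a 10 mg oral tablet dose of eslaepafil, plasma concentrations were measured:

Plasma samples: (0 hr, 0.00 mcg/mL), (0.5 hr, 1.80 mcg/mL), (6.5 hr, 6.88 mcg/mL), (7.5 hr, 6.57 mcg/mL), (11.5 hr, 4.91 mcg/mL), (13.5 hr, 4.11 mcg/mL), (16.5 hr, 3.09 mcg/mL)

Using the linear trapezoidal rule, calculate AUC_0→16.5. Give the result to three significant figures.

AUC = 76.0 mcg/mL·hr

Trapezoidal AUC_0→16.5:
  [0→0.5]: (0.00+1.80)/2 × 0.5 = 0.45
  [0.5→6.5]: (1.80+6.88)/2 × 6 = 26.04
  [6.5→7.5]: (6.88+6.57)/2 × 1 = 6.725
  [7.5→11.5]: (6.57+4.91)/2 × 4 = 22.96
  [11.5→13.5]: (4.91+4.11)/2 × 2 = 9.02
  [13.5→16.5]: (4.11+3.09)/2 × 3 = 10.8
  Sum = 75.995 mcg/mL·hr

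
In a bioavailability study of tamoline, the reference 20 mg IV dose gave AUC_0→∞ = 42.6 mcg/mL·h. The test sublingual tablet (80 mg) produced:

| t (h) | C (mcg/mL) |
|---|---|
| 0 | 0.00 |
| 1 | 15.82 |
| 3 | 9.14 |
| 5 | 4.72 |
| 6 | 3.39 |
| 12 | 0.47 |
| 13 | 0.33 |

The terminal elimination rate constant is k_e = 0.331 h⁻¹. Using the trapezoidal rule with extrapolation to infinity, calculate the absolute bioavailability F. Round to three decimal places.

Trapezoidal AUC_0→13 (sublingual tablet):
  [0→1]: (0.00+15.82)/2 × 1 = 7.91
  [1→3]: (15.82+9.14)/2 × 2 = 24.96
  [3→5]: (9.14+4.72)/2 × 2 = 13.86
  [5→6]: (4.72+3.39)/2 × 1 = 4.055
  [6→12]: (3.39+0.47)/2 × 6 = 11.58
  [12→13]: (0.47+0.33)/2 × 1 = 0.4
  Sum = 62.765 mcg/mL·h
Tail: C_last/k_e = 0.33/0.331 = 0.997
AUC_0→∞ (sublingual tablet) = 62.765 + 0.997 = 63.762 mcg/mL·h
F = (AUC_ev/D_ev)/(AUC_iv/D_iv) = (63.762/80)/(42.6/20) = 0.797025/2.13 = 0.3742

F = 0.374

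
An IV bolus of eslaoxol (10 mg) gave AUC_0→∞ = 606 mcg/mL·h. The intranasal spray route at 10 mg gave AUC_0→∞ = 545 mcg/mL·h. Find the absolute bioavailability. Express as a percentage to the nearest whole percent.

F = 90%

F = (AUC_ev / D_ev) / (AUC_iv / D_iv)
  = (545/10) / (606/10)
  = 54.5 / 60.6 = 0.8993
  = 89.93%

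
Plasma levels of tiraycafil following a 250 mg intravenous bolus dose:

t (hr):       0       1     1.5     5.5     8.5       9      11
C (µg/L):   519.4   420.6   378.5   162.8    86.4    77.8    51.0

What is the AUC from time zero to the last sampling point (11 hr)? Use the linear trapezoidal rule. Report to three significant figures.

AUC = 2300 µg/L·hr

Trapezoidal AUC_0→11:
  [0→1]: (519.4+420.6)/2 × 1 = 470.0
  [1→1.5]: (420.6+378.5)/2 × 0.5 = 199.775
  [1.5→5.5]: (378.5+162.8)/2 × 4 = 1082.6
  [5.5→8.5]: (162.8+86.4)/2 × 3 = 373.8
  [8.5→9]: (86.4+77.8)/2 × 0.5 = 41.05
  [9→11]: (77.8+51.0)/2 × 2 = 128.8
  Sum = 2296.025 µg/L·hr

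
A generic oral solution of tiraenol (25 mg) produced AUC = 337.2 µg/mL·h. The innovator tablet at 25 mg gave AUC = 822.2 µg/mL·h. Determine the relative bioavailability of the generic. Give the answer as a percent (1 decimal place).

F_rel = 41.0%

F_rel = (AUC_test/D_test) / (AUC_ref/D_ref)
      = (337.2/25) / (822.2/25)
      = 13.488 / 32.888 = 0.4101 = 41.01%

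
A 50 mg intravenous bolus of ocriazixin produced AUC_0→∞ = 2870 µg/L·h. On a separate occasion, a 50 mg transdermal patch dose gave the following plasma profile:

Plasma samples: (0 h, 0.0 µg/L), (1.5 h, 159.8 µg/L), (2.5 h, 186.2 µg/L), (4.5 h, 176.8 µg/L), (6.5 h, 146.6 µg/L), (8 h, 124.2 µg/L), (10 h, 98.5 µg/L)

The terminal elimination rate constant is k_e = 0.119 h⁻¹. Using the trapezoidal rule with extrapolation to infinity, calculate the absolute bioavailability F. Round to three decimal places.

Trapezoidal AUC_0→10 (transdermal patch):
  [0→1.5]: (0.0+159.8)/2 × 1.5 = 119.85
  [1.5→2.5]: (159.8+186.2)/2 × 1 = 173.0
  [2.5→4.5]: (186.2+176.8)/2 × 2 = 363.0
  [4.5→6.5]: (176.8+146.6)/2 × 2 = 323.4
  [6.5→8]: (146.6+124.2)/2 × 1.5 = 203.1
  [8→10]: (124.2+98.5)/2 × 2 = 222.7
  Sum = 1405.05 µg/L·h
Tail: C_last/k_e = 98.5/0.119 = 827.731
AUC_0→∞ (transdermal patch) = 1405.05 + 827.731 = 2232.781 µg/L·h
F = (AUC_ev/D_ev)/(AUC_iv/D_iv) = (2232.781/50)/(2870/50) = 44.65562/57.4 = 0.7780

F = 0.778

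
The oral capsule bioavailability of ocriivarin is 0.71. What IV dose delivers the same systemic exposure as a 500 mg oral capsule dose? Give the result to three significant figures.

Systemic exposure from an extravascular dose = F × D_ev, so the equivalent IV dose is F × D_ev.
D_iv = F × D_ev = 0.71 × 500 = 355 mg

D_iv = 355 mg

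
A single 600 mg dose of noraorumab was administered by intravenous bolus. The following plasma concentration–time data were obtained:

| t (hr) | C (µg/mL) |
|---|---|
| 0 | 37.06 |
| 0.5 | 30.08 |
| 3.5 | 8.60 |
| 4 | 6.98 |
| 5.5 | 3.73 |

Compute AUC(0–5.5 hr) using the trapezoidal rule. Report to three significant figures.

Trapezoidal AUC_0→5.5:
  [0→0.5]: (37.06+30.08)/2 × 0.5 = 16.785
  [0.5→3.5]: (30.08+8.60)/2 × 3 = 58.02
  [3.5→4]: (8.60+6.98)/2 × 0.5 = 3.895
  [4→5.5]: (6.98+3.73)/2 × 1.5 = 8.0325
  Sum = 86.7325 µg/mL·hr

AUC = 86.7 µg/mL·hr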